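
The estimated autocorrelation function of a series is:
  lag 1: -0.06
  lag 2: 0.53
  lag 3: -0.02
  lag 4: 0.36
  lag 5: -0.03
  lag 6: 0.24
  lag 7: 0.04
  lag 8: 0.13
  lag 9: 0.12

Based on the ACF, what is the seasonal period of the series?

The largest autocorrelation is r_2 = 0.53, with weaker echoes at lags 4 (0.36) and 6 (0.24); the remaining lags stay at or below 0.13.
The dominant spike at lag 2 indicates a seasonal period of 2.

2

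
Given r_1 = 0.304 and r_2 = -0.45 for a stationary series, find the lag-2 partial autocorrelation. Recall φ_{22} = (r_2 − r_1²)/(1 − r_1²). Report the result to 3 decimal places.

-0.598

φ_{22} = (r_2 − r_1²) / (1 − r_1²)
r_1² = (0.304)² = 0.092416
Numerator = -0.45 − 0.0924 = -0.5424; denominator = 1 − 0.0924 = 0.9076
φ_{22} = -0.5424 / 0.9076 = -0.598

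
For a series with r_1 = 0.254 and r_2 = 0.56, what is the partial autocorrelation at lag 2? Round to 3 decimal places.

φ_{22} = (r_2 − r_1²) / (1 − r_1²)
r_1² = (0.254)² = 0.064516
Numerator = 0.56 − 0.0645 = 0.4955; denominator = 1 − 0.0645 = 0.9355
φ_{22} = 0.4955 / 0.9355 = 0.530

0.530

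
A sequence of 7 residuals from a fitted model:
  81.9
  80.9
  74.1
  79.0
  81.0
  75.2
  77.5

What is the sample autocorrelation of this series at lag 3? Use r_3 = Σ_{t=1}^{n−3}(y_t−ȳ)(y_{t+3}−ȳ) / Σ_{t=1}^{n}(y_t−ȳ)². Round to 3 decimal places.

Mean ȳ = (81.9 + 80.9 + 74.1 + 79.0 + 81.0 + 75.2 + 77.5)/7 = 78.5143
Deviations from mean: 3.3857, 2.3857, -4.4143, 0.4857, 2.4857, -3.3143, -1.0143
Σ(y_t−ȳ)(y_{t+3}−ȳ) = (1.6445) + (5.9302) + (14.6302) + (-0.4927) = 21.7122
Denominator Σ(y_t−ȳ)² = 55.0686
r_3 = 21.7122 / 55.0686 = 0.394

0.394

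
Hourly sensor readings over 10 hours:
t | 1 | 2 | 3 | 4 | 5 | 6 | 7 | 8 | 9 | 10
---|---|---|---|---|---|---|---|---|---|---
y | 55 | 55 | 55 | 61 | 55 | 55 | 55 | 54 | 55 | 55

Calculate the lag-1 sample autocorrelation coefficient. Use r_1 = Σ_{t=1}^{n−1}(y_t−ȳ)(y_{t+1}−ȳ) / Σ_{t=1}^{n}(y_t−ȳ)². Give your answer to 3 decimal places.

-0.080

Mean ȳ = (55 + 55 + 55 + 61 + 55 + 55 + 55 + 54 + 55 + 55)/10 = 55.5000
Numerator Σ_{t=1}^{9}(y_t−ȳ)(y_{t+1}−ȳ) = -2.7500
Denominator Σ(y_t−ȳ)² = 34.5000
r_1 = -2.7500 / 34.5000 = -0.080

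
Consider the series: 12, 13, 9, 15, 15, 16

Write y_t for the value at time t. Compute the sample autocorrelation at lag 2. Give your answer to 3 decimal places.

0.073

Mean ȳ = (12 + 13 + 9 + 15 + 15 + 16)/6 = 13.3333
Deviations from mean: -1.3333, -0.3333, -4.3333, 1.6667, 1.6667, 2.6667
Σ(y_t−ȳ)(y_{t+2}−ȳ) = (5.7778) + (-0.5556) + (-7.2222) + (4.4444) = 2.4444
Denominator Σ(y_t−ȳ)² = 33.3333
r_2 = 2.4444 / 33.3333 = 0.073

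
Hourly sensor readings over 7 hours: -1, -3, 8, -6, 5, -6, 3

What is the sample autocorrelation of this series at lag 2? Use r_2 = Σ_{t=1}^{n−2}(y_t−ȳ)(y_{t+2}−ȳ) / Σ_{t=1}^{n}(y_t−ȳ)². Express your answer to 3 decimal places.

Mean ȳ = (-1 − 3 + 8 − 6 + 5 − 6 + 3)/7 = 0.0000
Σ(y_t−ȳ)(y_{t+2}−ȳ) = (-8.0000) + (18.0000) + (40.0000) + (36.0000) + (15.0000) = 101.0000
Denominator Σ(y_t−ȳ)² = 180.0000
r_2 = 101.0000 / 180.0000 = 0.561

0.561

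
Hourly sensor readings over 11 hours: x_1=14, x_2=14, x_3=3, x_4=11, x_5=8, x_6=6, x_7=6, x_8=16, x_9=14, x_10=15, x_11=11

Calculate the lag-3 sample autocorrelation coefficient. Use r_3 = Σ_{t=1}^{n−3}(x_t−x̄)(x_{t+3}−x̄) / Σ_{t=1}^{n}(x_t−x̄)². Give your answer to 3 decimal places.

-0.113

Mean x̄ = (14 + 14 + 3 + 11 + 8 + 6 + 6 + 16 + 14 + 15 + 11)/11 = 10.7273
Numerator Σ_{t=1}^{8}(x_t−x̄)(x_{t+3}−x̄) = -21.4050
Denominator Σ(x_t−x̄)² = 190.1818
r_3 = -21.4050 / 190.1818 = -0.113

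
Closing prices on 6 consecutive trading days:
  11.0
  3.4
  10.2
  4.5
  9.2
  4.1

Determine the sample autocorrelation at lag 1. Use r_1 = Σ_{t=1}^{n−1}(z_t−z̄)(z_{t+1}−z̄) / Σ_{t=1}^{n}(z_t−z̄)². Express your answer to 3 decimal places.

-0.780

Mean z̄ = (11.0 + 3.4 + 10.2 + 4.5 + 9.2 + 4.1)/6 = 7.0667
Deviations from mean: 3.9333, -3.6667, 3.1333, -2.5667, 2.1333, -2.9667
Numerator Σ_{t=1}^{5}(z_t−z̄)(z_{t+1}−z̄) = -45.7578
Denominator Σ(z_t−z̄)² = 58.6733
r_1 = -45.7578 / 58.6733 = -0.780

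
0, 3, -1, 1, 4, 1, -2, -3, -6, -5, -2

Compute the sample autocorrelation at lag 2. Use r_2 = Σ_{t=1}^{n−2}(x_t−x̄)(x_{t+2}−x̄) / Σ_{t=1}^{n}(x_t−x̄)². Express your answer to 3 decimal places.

Mean x̄ = (0 + 3 − 1 + 1 + 4 + 1 − 2 − 3 − 6 − 5 − 2)/11 = -0.9091
Numerator Σ_{t=1}^{9}(x_t−x̄)(x_{t+2}−x̄) = 20.8926
Denominator Σ(x_t−x̄)² = 96.9091
r_2 = 20.8926 / 96.9091 = 0.216

0.216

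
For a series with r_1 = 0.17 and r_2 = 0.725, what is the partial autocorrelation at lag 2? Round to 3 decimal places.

0.717

φ_{22} = (r_2 − r_1²) / (1 − r_1²)
r_1² = (0.17)² = 0.0289
Numerator = 0.725 − 0.0289 = 0.6961; denominator = 1 − 0.0289 = 0.9711
φ_{22} = 0.6961 / 0.9711 = 0.717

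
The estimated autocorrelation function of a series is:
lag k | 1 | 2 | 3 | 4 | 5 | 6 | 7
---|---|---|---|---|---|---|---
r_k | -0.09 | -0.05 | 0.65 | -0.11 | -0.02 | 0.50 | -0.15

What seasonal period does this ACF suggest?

The largest autocorrelation is r_3 = 0.65, with a weaker echo at lag 6 (0.50); the remaining lags stay at or below -0.02.
The dominant spike at lag 3 indicates a seasonal period of 3.

3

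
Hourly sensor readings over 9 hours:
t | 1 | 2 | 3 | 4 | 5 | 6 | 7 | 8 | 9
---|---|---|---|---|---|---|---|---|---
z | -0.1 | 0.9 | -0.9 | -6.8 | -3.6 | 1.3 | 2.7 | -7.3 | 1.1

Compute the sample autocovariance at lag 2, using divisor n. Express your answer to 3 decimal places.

-4.684

Mean z̄ = (-0.1 + 0.9 − 0.9 − 6.8 − 3.6 + 1.3 + 2.7 − 7.3 + 1.1)/9 = -1.4111
Σ_{t=1}^{7}(z_t−z̄)(z_{t+2}−z̄) = -42.1536
γ_2 = -42.1536 / 9 = -4.684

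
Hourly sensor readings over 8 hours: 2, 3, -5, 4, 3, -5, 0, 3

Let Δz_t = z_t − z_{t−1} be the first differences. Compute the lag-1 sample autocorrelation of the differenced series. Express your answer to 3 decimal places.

-0.431

First differences Δz: 1, -8, 9, -1, -8, 5, 3
Mean of differences = 0.1429
Numerator Σ(Δz_t−Δz̄)(Δz_{t+1}−Δz̄) = -105.5918
Denominator Σ(Δz_t−Δz̄)² = 244.8571
r_1(Δz) = -105.5918 / 244.8571 = -0.431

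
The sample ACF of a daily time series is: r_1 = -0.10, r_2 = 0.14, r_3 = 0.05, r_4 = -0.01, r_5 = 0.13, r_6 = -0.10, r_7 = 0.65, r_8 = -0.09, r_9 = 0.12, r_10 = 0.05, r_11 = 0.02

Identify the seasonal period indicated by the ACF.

The largest autocorrelation is r_7 = 0.65; the remaining lags stay at or below 0.14.
The dominant spike at lag 7 indicates a seasonal period of 7.

7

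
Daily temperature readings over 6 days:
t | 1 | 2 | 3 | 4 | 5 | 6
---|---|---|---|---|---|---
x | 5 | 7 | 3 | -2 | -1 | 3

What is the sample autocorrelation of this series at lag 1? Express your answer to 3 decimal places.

0.424

Mean x̄ = (5 + 7 + 3 − 2 − 1 + 3)/6 = 2.5000
Deviations from mean: 2.5000, 4.5000, 0.5000, -4.5000, -3.5000, 0.5000
Numerator Σ_{t=1}^{5}(x_t−x̄)(x_{t+1}−x̄) = 25.2500
Denominator Σ(x_t−x̄)² = 59.5000
r_1 = 25.2500 / 59.5000 = 0.424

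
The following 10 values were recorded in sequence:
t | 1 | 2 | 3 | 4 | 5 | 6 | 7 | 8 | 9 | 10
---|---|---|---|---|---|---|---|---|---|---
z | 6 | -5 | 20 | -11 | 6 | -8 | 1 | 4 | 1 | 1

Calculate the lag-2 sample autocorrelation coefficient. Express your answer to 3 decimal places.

Mean z̄ = (6 − 5 + 20 − 11 + 6 − 8 + 1 + 4 + 1 + 1)/10 = 1.5000
Numerator Σ_{t=1}^{8}(z_t−z̄)(z_{t+2}−z̄) = 339.5000
Denominator Σ(z_t−z̄)² = 678.5000
r_2 = 339.5000 / 678.5000 = 0.500

0.500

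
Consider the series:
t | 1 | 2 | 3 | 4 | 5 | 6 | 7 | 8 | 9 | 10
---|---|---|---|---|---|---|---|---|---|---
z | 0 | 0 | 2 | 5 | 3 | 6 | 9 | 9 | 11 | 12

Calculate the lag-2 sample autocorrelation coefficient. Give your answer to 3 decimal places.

0.370

Mean z̄ = (0 + 0 + 2 + 5 + 3 + 6 + 9 + 9 + 11 + 12)/10 = 5.7000
Numerator Σ_{t=1}^{8}(z_t−z̄)(z_{t+2}−z̄) = 65.2200
Denominator Σ(z_t−z̄)² = 176.1000
r_2 = 65.2200 / 176.1000 = 0.370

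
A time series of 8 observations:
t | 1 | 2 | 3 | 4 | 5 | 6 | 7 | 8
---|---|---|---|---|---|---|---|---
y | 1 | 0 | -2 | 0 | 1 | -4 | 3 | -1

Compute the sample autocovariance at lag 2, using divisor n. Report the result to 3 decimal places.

Mean ȳ = (1 + 0 − 2 + 0 + 1 − 4 + 3 − 1)/8 = -0.2500
Σ_{t=1}^{6}(y_t−ȳ)(y_{t+2}−ȳ) = 1.6250
γ_2 = 1.6250 / 8 = 0.203

0.203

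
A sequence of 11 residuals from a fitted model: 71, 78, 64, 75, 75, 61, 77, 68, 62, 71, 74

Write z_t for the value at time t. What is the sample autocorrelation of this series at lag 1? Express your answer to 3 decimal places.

Mean z̄ = (71 + 78 + 64 + 75 + 75 + 61 + 77 + 68 + 62 + 71 + 74)/11 = 70.5455
Numerator Σ_{t=1}^{10}(z_t−z̄)(z_{t+1}−z̄) = -155.8430
Denominator Σ(z_t−z̄)² = 362.7273
r_1 = -155.8430 / 362.7273 = -0.430

-0.430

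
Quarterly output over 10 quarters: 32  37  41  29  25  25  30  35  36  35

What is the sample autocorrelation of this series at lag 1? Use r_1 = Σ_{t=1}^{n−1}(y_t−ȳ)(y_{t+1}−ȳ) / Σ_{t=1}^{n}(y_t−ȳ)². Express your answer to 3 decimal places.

Mean ȳ = (32 + 37 + 41 + 29 + 25 + 25 + 30 + 35 + 36 + 35)/10 = 32.5000
Numerator Σ_{t=1}^{9}(y_t−ȳ)(y_{t+1}−ȳ) = 118.7500
Denominator Σ(y_t−ȳ)² = 248.5000
r_1 = 118.7500 / 248.5000 = 0.478

0.478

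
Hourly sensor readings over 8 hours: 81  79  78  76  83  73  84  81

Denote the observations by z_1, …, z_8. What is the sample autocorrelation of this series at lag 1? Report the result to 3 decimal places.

Mean z̄ = (81 + 79 + 78 + 76 + 83 + 73 + 84 + 81)/8 = 79.3750
Deviations from mean: 1.6250, -0.3750, -1.3750, -3.3750, 3.6250, -6.3750, 4.6250, 1.6250
Σ(z_t−z̄)(z_{t+1}−z̄) = (-0.6094) + (0.5156) + (4.6406) + (-12.2344) + (-23.1094) + (-29.4844) + (7.5156) = -52.7656
Denominator Σ(z_t−z̄)² = 93.8750
r_1 = -52.7656 / 93.8750 = -0.562

-0.562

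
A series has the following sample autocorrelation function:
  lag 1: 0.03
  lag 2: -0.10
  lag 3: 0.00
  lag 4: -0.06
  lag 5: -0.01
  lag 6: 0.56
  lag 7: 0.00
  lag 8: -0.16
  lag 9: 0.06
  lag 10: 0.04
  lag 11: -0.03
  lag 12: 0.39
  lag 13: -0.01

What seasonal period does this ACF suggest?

6

The largest autocorrelation is r_6 = 0.56, with a weaker echo at lag 12 (0.39); the remaining lags stay at or below 0.06.
The dominant spike at lag 6 indicates a seasonal period of 6.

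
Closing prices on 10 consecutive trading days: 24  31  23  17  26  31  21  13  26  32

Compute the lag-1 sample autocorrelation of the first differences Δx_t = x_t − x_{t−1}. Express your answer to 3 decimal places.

-0.015

First differences Δx: 7, -8, -6, 9, 5, -10, -8, 13, 6
Mean of differences = 0.8889
Numerator Σ(Δx_t−Δx̄)(Δx_{t+1}−Δx̄) = -9.3457
Denominator Σ(Δx_t−Δx̄)² = 616.8889
r_1(Δx) = -9.3457 / 616.8889 = -0.015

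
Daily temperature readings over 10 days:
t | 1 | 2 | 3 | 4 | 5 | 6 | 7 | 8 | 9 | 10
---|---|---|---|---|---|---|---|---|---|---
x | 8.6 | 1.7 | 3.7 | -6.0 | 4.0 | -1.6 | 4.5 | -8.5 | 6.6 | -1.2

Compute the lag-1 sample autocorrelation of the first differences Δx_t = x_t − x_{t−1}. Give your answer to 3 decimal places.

First differences Δx: -6.9, 2.0, -9.7, 10.0, -5.6, 6.1, -13.0, 15.1, -7.8
Mean of differences = -1.0889
Numerator Σ(Δx_t−Δx̄)(Δx_{t+1}−Δx̄) = -609.5901
Denominator Σ(Δx_t−Δx̄)² = 761.4489
r_1(Δx) = -609.5901 / 761.4489 = -0.801

-0.801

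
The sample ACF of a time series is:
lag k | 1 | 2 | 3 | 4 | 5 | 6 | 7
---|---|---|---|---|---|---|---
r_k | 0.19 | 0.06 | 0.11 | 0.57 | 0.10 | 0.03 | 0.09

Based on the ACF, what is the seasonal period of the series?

4

The largest autocorrelation is r_4 = 0.57; the remaining lags stay at or below 0.19.
The dominant spike at lag 4 indicates a seasonal period of 4.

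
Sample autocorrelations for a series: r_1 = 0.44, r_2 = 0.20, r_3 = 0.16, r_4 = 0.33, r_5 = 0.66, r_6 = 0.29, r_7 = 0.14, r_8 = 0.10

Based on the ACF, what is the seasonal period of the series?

The largest autocorrelation is r_5 = 0.66; the remaining lags stay at or below 0.44. The elevated value at lag 1 (0.44), dropping to 0.20 at lag 2, reflects decaying short-term dependence rather than seasonality.
The dominant spike at lag 5 indicates a seasonal period of 5.

5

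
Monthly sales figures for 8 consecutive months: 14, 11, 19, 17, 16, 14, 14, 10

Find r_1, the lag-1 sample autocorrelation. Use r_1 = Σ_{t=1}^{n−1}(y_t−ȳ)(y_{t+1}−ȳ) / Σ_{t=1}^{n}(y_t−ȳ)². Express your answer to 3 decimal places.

0.052

Mean ȳ = (14 + 11 + 19 + 17 + 16 + 14 + 14 + 10)/8 = 14.3750
Σ(y_t−ȳ)(y_{t+1}−ȳ) = (1.2656) + (-15.6094) + (12.1406) + (4.2656) + (-0.6094) + (0.1406) + (1.6406) = 3.2344
Denominator Σ(y_t−ȳ)² = 61.8750
r_1 = 3.2344 / 61.8750 = 0.052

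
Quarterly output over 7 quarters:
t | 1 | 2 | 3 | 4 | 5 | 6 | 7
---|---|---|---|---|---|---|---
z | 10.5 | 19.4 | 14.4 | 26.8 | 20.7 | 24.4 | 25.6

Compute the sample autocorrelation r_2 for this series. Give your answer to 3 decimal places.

Mean z̄ = (10.5 + 19.4 + 14.4 + 26.8 + 20.7 + 24.4 + 25.6)/7 = 20.2571
Numerator Σ_{t=1}^{5}(z_t−z̄)(z_{t+2}−z̄) = 78.4192
Denominator Σ(z_t−z̄)² = 218.9571
r_2 = 78.4192 / 218.9571 = 0.358

0.358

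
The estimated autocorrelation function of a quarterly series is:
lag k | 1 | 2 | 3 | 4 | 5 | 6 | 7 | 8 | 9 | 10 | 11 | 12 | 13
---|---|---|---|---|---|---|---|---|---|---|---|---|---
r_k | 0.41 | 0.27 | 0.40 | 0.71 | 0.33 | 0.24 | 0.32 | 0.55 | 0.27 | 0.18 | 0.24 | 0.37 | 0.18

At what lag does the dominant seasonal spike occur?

The largest autocorrelation is r_4 = 0.71, with a weaker echo at lag 8 (0.55); the remaining lags stay at or below 0.41. The elevated value at lag 1 (0.41), dropping to 0.27 at lag 2, reflects decaying short-term dependence rather than seasonality.
The dominant spike at lag 4 indicates a seasonal period of 4.

4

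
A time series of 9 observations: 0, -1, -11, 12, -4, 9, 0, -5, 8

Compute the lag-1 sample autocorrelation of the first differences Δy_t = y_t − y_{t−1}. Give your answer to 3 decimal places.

First differences Δy: -1, -10, 23, -16, 13, -9, -5, 13
Mean of differences = 1.0000
Numerator Σ(Δy_t−Δȳ)(Δy_{t+1}−Δȳ) = -930.0000
Denominator Σ(Δy_t−Δȳ)² = 1322.0000
r_1(Δy) = -930.0000 / 1322.0000 = -0.703

-0.703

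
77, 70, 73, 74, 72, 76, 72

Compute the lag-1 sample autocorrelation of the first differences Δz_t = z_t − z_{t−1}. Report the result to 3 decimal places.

-0.437

First differences Δz: -7, 3, 1, -2, 4, -4
Mean of differences = -0.8333
Numerator Σ(Δz_t−Δz̄)(Δz_{t+1}−Δz̄) = -39.6944
Denominator Σ(Δz_t−Δz̄)² = 90.8333
r_1(Δz) = -39.6944 / 90.8333 = -0.437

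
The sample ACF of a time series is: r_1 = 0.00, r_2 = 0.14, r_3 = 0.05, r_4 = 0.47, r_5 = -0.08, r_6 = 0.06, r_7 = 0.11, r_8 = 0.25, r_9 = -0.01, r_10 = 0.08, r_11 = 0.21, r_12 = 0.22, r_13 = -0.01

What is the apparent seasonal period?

4

The largest autocorrelation is r_4 = 0.47, with weaker echoes at lags 8 (0.25) and 12 (0.22); the remaining lags stay at or below 0.21.
The dominant spike at lag 4 indicates a seasonal period of 4.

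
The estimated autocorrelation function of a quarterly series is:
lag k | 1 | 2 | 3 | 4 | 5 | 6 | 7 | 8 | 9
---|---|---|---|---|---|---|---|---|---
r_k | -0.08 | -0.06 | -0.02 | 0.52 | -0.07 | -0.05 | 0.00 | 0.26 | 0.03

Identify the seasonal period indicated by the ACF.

4

The largest autocorrelation is r_4 = 0.52, with a weaker echo at lag 8 (0.26); the remaining lags stay at or below 0.03.
The dominant spike at lag 4 indicates a seasonal period of 4.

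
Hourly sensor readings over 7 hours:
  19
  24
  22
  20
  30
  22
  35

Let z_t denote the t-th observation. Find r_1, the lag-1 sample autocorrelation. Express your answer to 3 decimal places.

-0.241

Mean z̄ = (19 + 24 + 22 + 20 + 30 + 22 + 35)/7 = 24.5714
Deviations from mean: -5.5714, -0.5714, -2.5714, -4.5714, 5.4286, -2.5714, 10.4286
Σ(z_t−z̄)(z_{t+1}−z̄) = (3.1837) + (1.4694) + (11.7551) + (-24.8163) + (-13.9592) + (-26.8163) = -49.1837
Denominator Σ(z_t−z̄)² = 203.7143
r_1 = -49.1837 / 203.7143 = -0.241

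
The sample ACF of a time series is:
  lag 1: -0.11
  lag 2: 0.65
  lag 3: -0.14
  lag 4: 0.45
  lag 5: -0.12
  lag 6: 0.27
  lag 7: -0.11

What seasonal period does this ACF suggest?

The largest autocorrelation is r_2 = 0.65, with weaker echoes at lags 4 (0.45) and 6 (0.27); the remaining lags stay at or below -0.11.
The dominant spike at lag 2 indicates a seasonal period of 2.

2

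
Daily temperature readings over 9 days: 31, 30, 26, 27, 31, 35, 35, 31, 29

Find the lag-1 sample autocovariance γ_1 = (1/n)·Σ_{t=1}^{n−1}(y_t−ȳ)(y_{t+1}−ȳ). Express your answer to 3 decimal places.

Mean ȳ = (31 + 30 + 26 + 27 + 31 + 35 + 35 + 31 + 29)/9 = 30.5556
Σ_{t=1}^{8}(y_t−ȳ)(y_{t+1}−ȳ) = 39.9136
γ_1 = 39.9136 / 9 = 4.435

4.435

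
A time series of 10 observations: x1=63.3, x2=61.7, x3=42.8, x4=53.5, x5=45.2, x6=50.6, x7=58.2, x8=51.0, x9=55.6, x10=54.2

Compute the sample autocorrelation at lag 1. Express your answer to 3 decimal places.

Mean x̄ = (63.3 + 61.7 + 42.8 + 53.5 + 45.2 + 50.6 + 58.2 + 51.0 + 55.6 + 54.2)/10 = 53.6100
Numerator Σ_{t=1}^{9}(x_t−x̄)(x_{t+1}−x̄) = -11.4481
Denominator Σ(x_t−x̄)² = 388.1890
r_1 = -11.4481 / 388.1890 = -0.029

-0.029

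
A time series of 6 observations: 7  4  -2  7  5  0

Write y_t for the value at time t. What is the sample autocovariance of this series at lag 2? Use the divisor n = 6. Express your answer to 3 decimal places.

Mean ȳ = (7 + 4 − 2 + 7 + 5 + 0)/6 = 3.5000
Σ_{t=1}^{4}(y_t−ȳ)(y_{t+2}−ȳ) = -38.0000
γ_2 = -38.0000 / 6 = -6.333

-6.333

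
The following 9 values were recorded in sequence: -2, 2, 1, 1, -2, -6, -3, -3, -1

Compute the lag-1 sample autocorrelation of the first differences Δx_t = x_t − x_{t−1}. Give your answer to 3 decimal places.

-0.062

First differences Δx: 4, -1, 0, -3, -4, 3, 0, 2
Mean of differences = 0.1250
Numerator Σ(Δx_t−Δx̄)(Δx_{t+1}−Δx̄) = -3.3906
Denominator Σ(Δx_t−Δx̄)² = 54.8750
r_1(Δx) = -3.3906 / 54.8750 = -0.062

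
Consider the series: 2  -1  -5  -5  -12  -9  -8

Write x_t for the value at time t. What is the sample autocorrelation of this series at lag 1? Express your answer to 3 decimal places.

Mean x̄ = (2 − 1 − 5 − 5 − 12 − 9 − 8)/7 = -5.4286
Deviations from mean: 7.4286, 4.4286, 0.4286, 0.4286, -6.5714, -3.5714, -2.5714
Σ(x_t−x̄)(x_{t+1}−x̄) = (32.8980) + (1.8980) + (0.1837) + (-2.8163) + (23.4694) + (9.1837) = 64.8163
Denominator Σ(x_t−x̄)² = 137.7143
r_1 = 64.8163 / 137.7143 = 0.471

0.471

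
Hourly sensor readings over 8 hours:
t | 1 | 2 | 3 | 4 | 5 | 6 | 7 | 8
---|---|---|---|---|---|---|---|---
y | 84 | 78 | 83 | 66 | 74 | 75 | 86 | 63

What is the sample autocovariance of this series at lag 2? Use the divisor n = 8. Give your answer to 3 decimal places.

3.215

Mean ȳ = (84 + 78 + 83 + 66 + 74 + 75 + 86 + 63)/8 = 76.1250
Deviations: 7.8750, 1.8750, 6.8750, -10.1250, -2.1250, -1.1250, 9.8750, -13.1250
Σ_{t=1}^{6}(y_t−ȳ)(y_{t+2}−ȳ) = 25.7188
γ_2 = 25.7188 / 8 = 3.215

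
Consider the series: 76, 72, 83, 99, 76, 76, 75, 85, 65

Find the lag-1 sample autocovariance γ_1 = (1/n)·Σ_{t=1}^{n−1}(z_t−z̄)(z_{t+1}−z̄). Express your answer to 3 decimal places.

Mean z̄ = (76 + 72 + 83 + 99 + 76 + 76 + 75 + 85 + 65)/9 = 78.5556
Σ_{t=1}^{8}(z_t−z̄)(z_{t+1}−z̄) = -68.4198
γ_1 = -68.4198 / 9 = -7.602

-7.602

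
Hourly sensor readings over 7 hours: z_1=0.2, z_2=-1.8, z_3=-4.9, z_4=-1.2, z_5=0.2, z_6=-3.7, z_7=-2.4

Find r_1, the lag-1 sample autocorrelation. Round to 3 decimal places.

Mean z̄ = (0.2 − 1.8 − 4.9 − 1.2 + 0.2 − 3.7 − 2.4)/7 = -1.9429
Deviations from mean: 2.1429, 0.1429, -2.9571, 0.7429, 2.1429, -1.7571, -0.4571
Numerator Σ_{t=1}^{6}(z_t−z̄)(z_{t+1}−z̄) = -3.6833
Denominator Σ(z_t−z̄)² = 21.7971
r_1 = -3.6833 / 21.7971 = -0.169

-0.169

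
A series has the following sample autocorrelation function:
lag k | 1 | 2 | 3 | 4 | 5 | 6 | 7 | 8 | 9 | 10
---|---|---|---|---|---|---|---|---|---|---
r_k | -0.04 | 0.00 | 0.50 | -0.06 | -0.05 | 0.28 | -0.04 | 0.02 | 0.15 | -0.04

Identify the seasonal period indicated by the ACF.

3

The largest autocorrelation is r_3 = 0.50, with weaker echoes at lags 6 (0.28) and 9 (0.15); the remaining lags stay at or below 0.02.
The dominant spike at lag 3 indicates a seasonal period of 3.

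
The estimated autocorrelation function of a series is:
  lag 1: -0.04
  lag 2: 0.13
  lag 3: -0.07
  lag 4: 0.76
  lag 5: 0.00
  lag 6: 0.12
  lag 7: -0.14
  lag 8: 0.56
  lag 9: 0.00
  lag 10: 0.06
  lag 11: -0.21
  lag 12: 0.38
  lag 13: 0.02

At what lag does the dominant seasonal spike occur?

The largest autocorrelation is r_4 = 0.76, with weaker echoes at lags 8 (0.56) and 12 (0.38); the remaining lags stay at or below 0.13.
The dominant spike at lag 4 indicates a seasonal period of 4.

4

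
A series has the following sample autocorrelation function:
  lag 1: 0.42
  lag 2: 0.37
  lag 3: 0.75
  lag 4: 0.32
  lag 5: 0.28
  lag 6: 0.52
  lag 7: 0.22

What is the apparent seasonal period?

3

The largest autocorrelation is r_3 = 0.75, with a weaker echo at lag 6 (0.52); the remaining lags stay at or below 0.42. The elevated value at lag 1 (0.42), dropping to 0.37 at lag 2, reflects decaying short-term dependence rather than seasonality.
The dominant spike at lag 3 indicates a seasonal period of 3.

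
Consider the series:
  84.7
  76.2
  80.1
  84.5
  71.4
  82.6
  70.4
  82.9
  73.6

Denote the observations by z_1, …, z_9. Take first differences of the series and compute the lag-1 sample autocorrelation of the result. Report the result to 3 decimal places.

First differences Δz: -8.5, 3.9, 4.4, -13.1, 11.2, -12.2, 12.5, -9.3
Mean of differences = -1.3875
Numerator Σ(Δz_t−Δz̄)(Δz_{t+1}−Δz̄) = -618.3689
Denominator Σ(Δz_t−Δz̄)² = 780.0488
r_1(Δz) = -618.3689 / 780.0488 = -0.793

-0.793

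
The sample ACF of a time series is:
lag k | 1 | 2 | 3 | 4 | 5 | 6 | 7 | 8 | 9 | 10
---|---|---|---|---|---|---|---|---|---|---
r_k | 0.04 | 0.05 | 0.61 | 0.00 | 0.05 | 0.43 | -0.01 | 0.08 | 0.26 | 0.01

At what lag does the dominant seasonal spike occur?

3

The largest autocorrelation is r_3 = 0.61, with weaker echoes at lags 6 (0.43) and 9 (0.26); the remaining lags stay at or below 0.08.
The dominant spike at lag 3 indicates a seasonal period of 3.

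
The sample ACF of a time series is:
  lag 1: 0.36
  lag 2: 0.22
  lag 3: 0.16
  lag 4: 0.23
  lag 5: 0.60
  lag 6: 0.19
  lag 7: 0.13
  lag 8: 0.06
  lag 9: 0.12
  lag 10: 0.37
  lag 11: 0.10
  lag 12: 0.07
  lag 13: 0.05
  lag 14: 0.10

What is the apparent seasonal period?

5

The largest autocorrelation is r_5 = 0.60, with a weaker echo at lag 10 (0.37); the remaining lags stay at or below 0.36. The elevated value at lag 1 (0.36), dropping to 0.22 at lag 2, reflects decaying short-term dependence rather than seasonality.
The dominant spike at lag 5 indicates a seasonal period of 5.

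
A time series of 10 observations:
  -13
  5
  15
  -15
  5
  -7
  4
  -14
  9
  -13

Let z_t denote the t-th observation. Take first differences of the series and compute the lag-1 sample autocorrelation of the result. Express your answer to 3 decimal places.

First differences Δz: 18, 10, -30, 20, -12, 11, -18, 23, -22
Mean of differences = 0.0000
Numerator Σ(Δz_t−Δz̄)(Δz_{t+1}−Δz̄) = -2210.0000
Denominator Σ(Δz_t−Δz̄)² = 3326.0000
r_1(Δz) = -2210.0000 / 3326.0000 = -0.664

-0.664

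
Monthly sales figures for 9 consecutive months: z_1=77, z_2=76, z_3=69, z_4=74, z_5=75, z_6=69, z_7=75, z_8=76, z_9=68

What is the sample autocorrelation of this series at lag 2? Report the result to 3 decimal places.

-0.426

Mean z̄ = (77 + 76 + 69 + 74 + 75 + 69 + 75 + 76 + 68)/9 = 73.2222
Numerator Σ_{t=1}^{7}(z_t−z̄)(z_{t+2}−z̄) = -42.4321
Denominator Σ(z_t−z̄)² = 99.5556
r_2 = -42.4321 / 99.5556 = -0.426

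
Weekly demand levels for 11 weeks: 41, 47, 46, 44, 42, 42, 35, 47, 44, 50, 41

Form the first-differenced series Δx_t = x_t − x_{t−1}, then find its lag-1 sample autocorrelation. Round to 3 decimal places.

First differences Δx: 6, -1, -2, -2, 0, -7, 12, -3, 6, -9
Mean of differences = 0.0000
Numerator Σ(Δx_t−Δx̄)(Δx_{t+1}−Δx̄) = -192.0000
Denominator Σ(Δx_t−Δx̄)² = 364.0000
r_1(Δx) = -192.0000 / 364.0000 = -0.527

-0.527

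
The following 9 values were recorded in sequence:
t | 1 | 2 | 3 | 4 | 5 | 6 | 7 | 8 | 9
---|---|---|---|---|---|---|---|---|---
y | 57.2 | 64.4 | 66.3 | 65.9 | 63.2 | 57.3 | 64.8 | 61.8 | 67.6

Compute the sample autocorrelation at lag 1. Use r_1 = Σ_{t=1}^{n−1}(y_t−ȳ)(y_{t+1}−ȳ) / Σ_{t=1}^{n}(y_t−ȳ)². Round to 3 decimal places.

-0.114

Mean ȳ = (57.2 + 64.4 + 66.3 + 65.9 + 63.2 + 57.3 + 64.8 + 61.8 + 67.6)/9 = 63.1667
Numerator Σ_{t=1}^{8}(y_t−ȳ)(y_{t+1}−ȳ) = -12.9078
Denominator Σ(y_t−ȳ)² = 113.0200
r_1 = -12.9078 / 113.0200 = -0.114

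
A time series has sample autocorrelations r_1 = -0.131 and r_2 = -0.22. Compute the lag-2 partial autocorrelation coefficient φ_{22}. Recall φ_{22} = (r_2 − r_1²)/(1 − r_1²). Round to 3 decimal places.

φ_{22} = (r_2 − r_1²) / (1 − r_1²)
r_1² = (-0.131)² = 0.017161
Numerator = -0.22 − 0.0172 = -0.2372; denominator = 1 − 0.0172 = 0.9828
φ_{22} = -0.2372 / 0.9828 = -0.241

-0.241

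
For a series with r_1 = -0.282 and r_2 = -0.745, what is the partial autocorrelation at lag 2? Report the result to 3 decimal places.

-0.896

φ_{22} = (r_2 − r_1²) / (1 − r_1²)
r_1² = (-0.282)² = 0.079524
Numerator = -0.745 − 0.0795 = -0.8245; denominator = 1 − 0.0795 = 0.9205
φ_{22} = -0.8245 / 0.9205 = -0.896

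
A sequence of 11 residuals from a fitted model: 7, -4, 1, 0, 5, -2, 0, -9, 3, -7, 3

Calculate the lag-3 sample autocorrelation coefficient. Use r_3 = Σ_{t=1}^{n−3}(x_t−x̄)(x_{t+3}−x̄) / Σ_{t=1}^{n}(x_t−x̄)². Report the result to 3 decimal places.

Mean x̄ = (7 − 4 + 1 + 0 + 5 − 2 + 0 − 9 + 3 − 7 + 3)/11 = -0.2727
Numerator Σ_{t=1}^{8}(x_t−x̄)(x_{t+3}−x̄) = -101.8595
Denominator Σ(x_t−x̄)² = 242.1818
r_3 = -101.8595 / 242.1818 = -0.421

-0.421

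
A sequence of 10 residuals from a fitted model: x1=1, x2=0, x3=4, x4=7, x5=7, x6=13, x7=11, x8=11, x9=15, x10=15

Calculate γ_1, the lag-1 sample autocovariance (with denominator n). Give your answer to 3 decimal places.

18.024

Mean x̄ = (1 + 0 + 4 + 7 + 7 + 13 + 11 + 11 + 15 + 15)/10 = 8.4000
Σ_{t=1}^{9}(x_t−x̄)(x_{t+1}−x̄) = 180.2400
γ_1 = 180.2400 / 10 = 18.024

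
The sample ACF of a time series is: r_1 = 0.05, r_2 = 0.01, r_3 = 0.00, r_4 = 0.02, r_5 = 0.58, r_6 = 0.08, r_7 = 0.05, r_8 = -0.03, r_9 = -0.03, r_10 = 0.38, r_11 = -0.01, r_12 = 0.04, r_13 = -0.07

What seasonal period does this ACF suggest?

5

The largest autocorrelation is r_5 = 0.58, with a weaker echo at lag 10 (0.38); the remaining lags stay at or below 0.08.
The dominant spike at lag 5 indicates a seasonal period of 5.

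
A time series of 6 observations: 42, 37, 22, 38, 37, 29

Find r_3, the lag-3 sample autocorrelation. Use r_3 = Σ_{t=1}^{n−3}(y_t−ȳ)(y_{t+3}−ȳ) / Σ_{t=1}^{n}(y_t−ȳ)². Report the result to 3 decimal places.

Mean ȳ = (42 + 37 + 22 + 38 + 37 + 29)/6 = 34.1667
Σ(y_t−ȳ)(y_{t+3}−ȳ) = (30.0278) + (8.0278) + (62.8611) = 100.9167
Denominator Σ(y_t−ȳ)² = 266.8333
r_3 = 100.9167 / 266.8333 = 0.378

0.378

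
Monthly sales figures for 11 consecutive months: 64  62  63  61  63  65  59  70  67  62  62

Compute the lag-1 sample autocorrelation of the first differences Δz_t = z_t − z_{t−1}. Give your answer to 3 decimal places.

First differences Δz: -2, 1, -2, 2, 2, -6, 11, -3, -5, 0
Mean of differences = -0.2000
Numerator Σ(Δz_t−Δz̄)(Δz_{t+1}−Δz̄) = -100.0400
Denominator Σ(Δz_t−Δz̄)² = 207.6000
r_1(Δz) = -100.0400 / 207.6000 = -0.482

-0.482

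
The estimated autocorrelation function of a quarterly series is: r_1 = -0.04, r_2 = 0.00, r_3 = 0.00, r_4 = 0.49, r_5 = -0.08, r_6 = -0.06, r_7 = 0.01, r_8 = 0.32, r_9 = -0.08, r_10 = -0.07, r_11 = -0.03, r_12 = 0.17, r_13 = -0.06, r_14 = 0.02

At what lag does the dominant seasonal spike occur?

4

The largest autocorrelation is r_4 = 0.49, with weaker echoes at lags 8 (0.32) and 12 (0.17); the remaining lags stay at or below 0.02.
The dominant spike at lag 4 indicates a seasonal period of 4.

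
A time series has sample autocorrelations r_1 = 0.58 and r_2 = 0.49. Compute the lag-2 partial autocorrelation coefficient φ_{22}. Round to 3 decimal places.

0.231

φ_{22} = (r_2 − r_1²) / (1 − r_1²)
r_1² = (0.58)² = 0.3364
Numerator = 0.49 − 0.3364 = 0.1536; denominator = 1 − 0.3364 = 0.6636
φ_{22} = 0.1536 / 0.6636 = 0.231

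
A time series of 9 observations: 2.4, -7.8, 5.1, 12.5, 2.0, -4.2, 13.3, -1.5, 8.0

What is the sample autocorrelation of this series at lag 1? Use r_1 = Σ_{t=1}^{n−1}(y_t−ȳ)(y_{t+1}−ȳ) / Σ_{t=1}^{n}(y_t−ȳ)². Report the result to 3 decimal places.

-0.340

Mean ȳ = (2.4 − 7.8 + 5.1 + 12.5 + 2.0 − 4.2 + 13.3 − 1.5 + 8.0)/9 = 3.3111
Numerator Σ_{t=1}^{8}(y_t−ȳ)(y_{t+1}−ȳ) = -141.1590
Denominator Σ(y_t−ȳ)² = 414.9689
r_1 = -141.1590 / 414.9689 = -0.340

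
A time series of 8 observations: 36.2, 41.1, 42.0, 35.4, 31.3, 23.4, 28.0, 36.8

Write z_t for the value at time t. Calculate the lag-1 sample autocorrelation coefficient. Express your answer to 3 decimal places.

Mean z̄ = (36.2 + 41.1 + 42.0 + 35.4 + 31.3 + 23.4 + 28.0 + 36.8)/8 = 34.2750
Deviations from mean: 1.9250, 6.8250, 7.7250, 1.1250, -2.9750, -10.8750, -6.2750, 2.5250
Numerator Σ_{t=1}^{7}(z_t−z̄)(z_{t+1}−z̄) = 155.9544
Denominator Σ(z_t−z̄)² = 284.0950
r_1 = 155.9544 / 284.0950 = 0.549

0.549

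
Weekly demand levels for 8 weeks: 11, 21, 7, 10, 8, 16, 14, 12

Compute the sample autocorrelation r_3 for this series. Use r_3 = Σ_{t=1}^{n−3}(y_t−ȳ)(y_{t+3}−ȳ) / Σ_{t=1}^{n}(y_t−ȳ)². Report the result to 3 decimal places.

Mean ȳ = (11 + 21 + 7 + 10 + 8 + 16 + 14 + 12)/8 = 12.3750
Deviations from mean: -1.3750, 8.6250, -5.3750, -2.3750, -4.3750, 3.6250, 1.6250, -0.3750
Numerator Σ_{t=1}^{5}(y_t−ȳ)(y_{t+3}−ȳ) = -56.1719
Denominator Σ(y_t−ȳ)² = 145.8750
r_3 = -56.1719 / 145.8750 = -0.385

-0.385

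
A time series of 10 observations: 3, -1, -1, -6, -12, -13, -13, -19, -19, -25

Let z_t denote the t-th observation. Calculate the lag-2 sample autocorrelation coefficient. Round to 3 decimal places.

0.419

Mean z̄ = (3 − 1 − 1 − 6 − 12 − 13 − 13 − 19 − 19 − 25)/10 = -10.6000
Numerator Σ_{t=1}^{8}(z_t−z̄)(z_{t+2}−z̄) = 314.8800
Denominator Σ(z_t−z̄)² = 752.4000
r_2 = 314.8800 / 752.4000 = 0.419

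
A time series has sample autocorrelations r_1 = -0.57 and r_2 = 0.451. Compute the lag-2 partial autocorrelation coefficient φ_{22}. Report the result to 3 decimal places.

φ_{22} = (r_2 − r_1²) / (1 − r_1²)
r_1² = (-0.57)² = 0.3249
Numerator = 0.451 − 0.3249 = 0.1261; denominator = 1 − 0.3249 = 0.6751
φ_{22} = 0.1261 / 0.6751 = 0.187

0.187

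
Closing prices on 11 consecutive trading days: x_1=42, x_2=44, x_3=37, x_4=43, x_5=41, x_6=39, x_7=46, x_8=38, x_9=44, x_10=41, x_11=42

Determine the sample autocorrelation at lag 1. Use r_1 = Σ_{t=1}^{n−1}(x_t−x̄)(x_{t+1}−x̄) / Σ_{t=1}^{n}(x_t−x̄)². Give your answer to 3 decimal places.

-0.716

Mean x̄ = (42 + 44 + 37 + 43 + 41 + 39 + 46 + 38 + 44 + 41 + 42)/11 = 41.5455
Numerator Σ_{t=1}^{10}(x_t−x̄)(x_{t+1}−x̄) = -53.4793
Denominator Σ(x_t−x̄)² = 74.7273
r_1 = -53.4793 / 74.7273 = -0.716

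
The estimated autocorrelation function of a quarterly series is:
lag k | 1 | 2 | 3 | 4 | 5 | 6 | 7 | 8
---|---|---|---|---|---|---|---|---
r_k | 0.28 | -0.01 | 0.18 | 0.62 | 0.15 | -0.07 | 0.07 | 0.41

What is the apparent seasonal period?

The largest autocorrelation is r_4 = 0.62, with a weaker echo at lag 8 (0.41); the remaining lags stay at or below 0.28.
The dominant spike at lag 4 indicates a seasonal period of 4.

4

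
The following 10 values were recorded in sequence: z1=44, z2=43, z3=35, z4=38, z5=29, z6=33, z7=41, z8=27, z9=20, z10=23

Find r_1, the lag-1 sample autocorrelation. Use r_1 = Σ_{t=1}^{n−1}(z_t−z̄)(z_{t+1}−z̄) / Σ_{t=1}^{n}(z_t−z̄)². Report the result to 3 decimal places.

0.440

Mean z̄ = (44 + 43 + 35 + 38 + 29 + 33 + 41 + 27 + 20 + 23)/10 = 33.3000
Numerator Σ_{t=1}^{9}(z_t−z̄)(z_{t+1}−z̄) = 279.3100
Denominator Σ(z_t−z̄)² = 634.1000
r_1 = 279.3100 / 634.1000 = 0.440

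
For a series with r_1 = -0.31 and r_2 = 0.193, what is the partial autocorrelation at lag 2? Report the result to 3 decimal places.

0.107

φ_{22} = (r_2 − r_1²) / (1 − r_1²)
r_1² = (-0.31)² = 0.0961
Numerator = 0.193 − 0.0961 = 0.0969; denominator = 1 − 0.0961 = 0.9039
φ_{22} = 0.0969 / 0.9039 = 0.107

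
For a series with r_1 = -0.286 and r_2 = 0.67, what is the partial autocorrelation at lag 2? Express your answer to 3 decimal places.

φ_{22} = (r_2 − r_1²) / (1 − r_1²)
r_1² = (-0.286)² = 0.081796
Numerator = 0.67 − 0.0818 = 0.5882; denominator = 1 − 0.0818 = 0.9182
φ_{22} = 0.5882 / 0.9182 = 0.641

0.641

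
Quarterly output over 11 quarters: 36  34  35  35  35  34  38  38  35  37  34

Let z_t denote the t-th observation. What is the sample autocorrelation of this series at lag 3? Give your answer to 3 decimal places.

-0.027

Mean z̄ = (36 + 34 + 35 + 35 + 35 + 34 + 38 + 38 + 35 + 37 + 34)/11 = 35.5455
Numerator Σ_{t=1}^{8}(z_t−z̄)(z_{t+3}−z̄) = -0.6198
Denominator Σ(z_t−z̄)² = 22.7273
r_3 = -0.6198 / 22.7273 = -0.027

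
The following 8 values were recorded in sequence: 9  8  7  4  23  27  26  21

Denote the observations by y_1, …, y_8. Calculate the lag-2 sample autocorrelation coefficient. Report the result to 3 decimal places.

Mean ȳ = (9 + 8 + 7 + 4 + 23 + 27 + 26 + 21)/8 = 15.6250
Deviations from mean: -6.6250, -7.6250, -8.6250, -11.6250, 7.3750, 11.3750, 10.3750, 5.3750
Numerator Σ_{t=1}^{6}(y_t−ȳ)(y_{t+2}−ȳ) = 87.5938
Denominator Σ(y_t−ȳ)² = 631.8750
r_2 = 87.5938 / 631.8750 = 0.139

0.139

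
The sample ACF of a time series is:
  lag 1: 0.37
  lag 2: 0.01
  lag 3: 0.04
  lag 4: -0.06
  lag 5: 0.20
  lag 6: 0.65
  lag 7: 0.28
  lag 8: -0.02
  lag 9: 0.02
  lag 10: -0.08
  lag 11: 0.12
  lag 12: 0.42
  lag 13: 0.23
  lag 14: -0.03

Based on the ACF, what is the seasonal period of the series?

The largest autocorrelation is r_6 = 0.65, with a weaker echo at lag 12 (0.42); the remaining lags stay at or below 0.37. The elevated value at lag 1 (0.37), dropping to 0.01 at lag 2, reflects decaying short-term dependence rather than seasonality.
The dominant spike at lag 6 indicates a seasonal period of 6.

6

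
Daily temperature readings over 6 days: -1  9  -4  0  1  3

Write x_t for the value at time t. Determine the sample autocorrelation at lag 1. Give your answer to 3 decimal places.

-0.532

Mean x̄ = (-1 + 9 − 4 + 0 + 1 + 3)/6 = 1.3333
Deviations from mean: -2.3333, 7.6667, -5.3333, -1.3333, -0.3333, 1.6667
Σ(x_t−x̄)(x_{t+1}−x̄) = (-17.8889) + (-40.8889) + (7.1111) + (0.4444) + (-0.5556) = -51.7778
Denominator Σ(x_t−x̄)² = 97.3333
r_1 = -51.7778 / 97.3333 = -0.532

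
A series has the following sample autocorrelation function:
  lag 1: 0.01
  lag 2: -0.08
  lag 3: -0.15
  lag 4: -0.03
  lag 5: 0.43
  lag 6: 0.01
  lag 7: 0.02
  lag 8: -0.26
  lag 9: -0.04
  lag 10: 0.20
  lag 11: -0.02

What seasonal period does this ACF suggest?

5

The largest autocorrelation is r_5 = 0.43, with a weaker echo at lag 10 (0.20); the remaining lags stay at or below 0.02.
The dominant spike at lag 5 indicates a seasonal period of 5.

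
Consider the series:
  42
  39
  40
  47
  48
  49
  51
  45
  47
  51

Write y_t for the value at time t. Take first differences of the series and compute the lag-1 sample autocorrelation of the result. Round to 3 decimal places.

First differences Δy: -3, 1, 7, 1, 1, 2, -6, 2, 4
Mean of differences = 1.0000
Numerator Σ(Δy_t−Δȳ)(Δy_{t+1}−Δȳ) = -11.0000
Denominator Σ(Δy_t−Δȳ)² = 112.0000
r_1(Δy) = -11.0000 / 112.0000 = -0.098

-0.098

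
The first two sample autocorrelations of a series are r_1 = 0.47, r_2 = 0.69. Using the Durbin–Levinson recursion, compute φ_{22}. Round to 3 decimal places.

φ_{22} = (r_2 − r_1²) / (1 − r_1²)
r_1² = (0.47)² = 0.2209
Numerator = 0.69 − 0.2209 = 0.4691; denominator = 1 − 0.2209 = 0.7791
φ_{22} = 0.4691 / 0.7791 = 0.602

0.602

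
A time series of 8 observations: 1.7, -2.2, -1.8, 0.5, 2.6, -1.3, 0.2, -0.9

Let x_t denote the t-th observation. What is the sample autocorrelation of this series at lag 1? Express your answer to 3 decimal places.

Mean x̄ = (1.7 − 2.2 − 1.8 + 0.5 + 2.6 − 1.3 + 0.2 − 0.9)/8 = -0.1500
Numerator Σ_{t=1}^{7}(x_t−x̄)(x_{t+1}−x̄) = -3.5225
Denominator Σ(x_t−x̄)² = 20.3400
r_1 = -3.5225 / 20.3400 = -0.173

-0.173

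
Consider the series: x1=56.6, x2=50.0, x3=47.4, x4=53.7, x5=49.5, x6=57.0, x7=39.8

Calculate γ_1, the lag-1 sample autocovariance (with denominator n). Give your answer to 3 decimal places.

Mean x̄ = (56.6 + 50.0 + 47.4 + 53.7 + 49.5 + 57.0 + 39.8)/7 = 50.5714
Σ_{t=1}^{6}(x_t−x̄)(x_{t+1}−x̄) = -91.0394
γ_1 = -91.0394 / 7 = -13.006

-13.006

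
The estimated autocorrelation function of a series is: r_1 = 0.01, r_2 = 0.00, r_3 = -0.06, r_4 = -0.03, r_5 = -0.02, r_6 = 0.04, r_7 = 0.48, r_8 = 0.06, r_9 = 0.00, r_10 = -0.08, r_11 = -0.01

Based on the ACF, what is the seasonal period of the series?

7

The largest autocorrelation is r_7 = 0.48; the remaining lags stay at or below 0.06.
The dominant spike at lag 7 indicates a seasonal period of 7.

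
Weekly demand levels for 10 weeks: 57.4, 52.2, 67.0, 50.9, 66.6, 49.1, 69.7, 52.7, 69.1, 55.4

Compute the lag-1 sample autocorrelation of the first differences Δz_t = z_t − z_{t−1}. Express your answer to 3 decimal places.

-0.922

First differences Δz: -5.2, 14.8, -16.1, 15.7, -17.5, 20.6, -17.0, 16.4, -13.7
Mean of differences = -0.2222
Numerator Σ(Δz_t−Δz̄)(Δz_{t+1}−Δz̄) = -2053.2338
Denominator Σ(Δz_t−Δz̄)² = 2227.5956
r_1(Δz) = -2053.2338 / 2227.5956 = -0.922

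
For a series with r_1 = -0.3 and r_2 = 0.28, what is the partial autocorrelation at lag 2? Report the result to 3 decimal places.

φ_{22} = (r_2 − r_1²) / (1 − r_1²)
r_1² = (-0.3)² = 0.09
Numerator = 0.28 − 0.0900 = 0.1900; denominator = 1 − 0.0900 = 0.9100
φ_{22} = 0.1900 / 0.9100 = 0.209

0.209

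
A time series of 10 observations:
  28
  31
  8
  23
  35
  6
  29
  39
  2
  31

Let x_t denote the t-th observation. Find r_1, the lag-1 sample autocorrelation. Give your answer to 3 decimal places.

-0.513

Mean x̄ = (28 + 31 + 8 + 23 + 35 + 6 + 29 + 39 + 2 + 31)/10 = 23.2000
Numerator Σ_{t=1}^{9}(x_t−x̄)(x_{t+1}−x̄) = -791.8400
Denominator Σ(x_t−x̄)² = 1543.6000
r_1 = -791.8400 / 1543.6000 = -0.513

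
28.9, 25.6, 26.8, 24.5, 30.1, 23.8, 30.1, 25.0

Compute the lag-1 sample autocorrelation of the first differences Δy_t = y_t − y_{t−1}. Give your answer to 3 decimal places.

-0.818

First differences Δy: -3.3, 1.2, -2.3, 5.6, -6.3, 6.3, -5.1
Mean of differences = -0.5571
Numerator Σ(Δy_t−Δȳ)(Δy_{t+1}−Δȳ) = -124.5033
Denominator Σ(Δy_t−Δȳ)² = 152.1971
r_1(Δy) = -124.5033 / 152.1971 = -0.818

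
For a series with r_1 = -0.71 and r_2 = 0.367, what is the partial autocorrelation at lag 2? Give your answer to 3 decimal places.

-0.276

φ_{22} = (r_2 − r_1²) / (1 − r_1²)
r_1² = (-0.71)² = 0.5041
Numerator = 0.367 − 0.5041 = -0.1371; denominator = 1 − 0.5041 = 0.4959
φ_{22} = -0.1371 / 0.4959 = -0.276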